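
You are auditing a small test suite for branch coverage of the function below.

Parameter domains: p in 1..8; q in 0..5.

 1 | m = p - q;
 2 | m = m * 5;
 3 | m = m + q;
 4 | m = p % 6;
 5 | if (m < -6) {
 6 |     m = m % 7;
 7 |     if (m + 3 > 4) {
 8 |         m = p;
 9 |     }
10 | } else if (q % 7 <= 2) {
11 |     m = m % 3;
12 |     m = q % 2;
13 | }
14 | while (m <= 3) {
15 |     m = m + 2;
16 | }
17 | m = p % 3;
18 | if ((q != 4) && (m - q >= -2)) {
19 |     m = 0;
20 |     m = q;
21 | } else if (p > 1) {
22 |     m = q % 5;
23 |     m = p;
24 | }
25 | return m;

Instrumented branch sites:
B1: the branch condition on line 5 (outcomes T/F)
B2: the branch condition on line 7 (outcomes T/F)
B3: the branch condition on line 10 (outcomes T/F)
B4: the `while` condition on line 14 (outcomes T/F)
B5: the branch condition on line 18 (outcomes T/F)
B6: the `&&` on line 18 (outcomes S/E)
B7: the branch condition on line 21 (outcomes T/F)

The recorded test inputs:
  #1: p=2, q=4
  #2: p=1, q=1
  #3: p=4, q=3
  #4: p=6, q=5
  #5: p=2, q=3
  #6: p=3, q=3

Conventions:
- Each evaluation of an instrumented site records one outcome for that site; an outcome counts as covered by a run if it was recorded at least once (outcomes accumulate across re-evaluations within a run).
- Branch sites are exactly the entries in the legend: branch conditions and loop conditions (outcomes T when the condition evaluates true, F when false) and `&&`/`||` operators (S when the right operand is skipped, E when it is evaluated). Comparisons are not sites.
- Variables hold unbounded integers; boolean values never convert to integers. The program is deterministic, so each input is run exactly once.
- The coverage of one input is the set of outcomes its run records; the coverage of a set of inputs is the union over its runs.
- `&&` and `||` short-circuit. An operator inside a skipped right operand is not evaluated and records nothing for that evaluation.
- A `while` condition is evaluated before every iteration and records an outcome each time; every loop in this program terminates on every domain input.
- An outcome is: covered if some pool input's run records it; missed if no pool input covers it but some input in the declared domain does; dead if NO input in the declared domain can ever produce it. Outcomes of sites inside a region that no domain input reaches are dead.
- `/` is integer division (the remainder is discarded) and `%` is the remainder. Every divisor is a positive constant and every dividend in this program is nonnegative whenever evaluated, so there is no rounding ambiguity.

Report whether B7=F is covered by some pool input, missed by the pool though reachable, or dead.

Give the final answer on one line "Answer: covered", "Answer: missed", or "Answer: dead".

no pool input records B7=F
but domain input (p=1, q=4) does record it -> reachable, so missed

Answer: missed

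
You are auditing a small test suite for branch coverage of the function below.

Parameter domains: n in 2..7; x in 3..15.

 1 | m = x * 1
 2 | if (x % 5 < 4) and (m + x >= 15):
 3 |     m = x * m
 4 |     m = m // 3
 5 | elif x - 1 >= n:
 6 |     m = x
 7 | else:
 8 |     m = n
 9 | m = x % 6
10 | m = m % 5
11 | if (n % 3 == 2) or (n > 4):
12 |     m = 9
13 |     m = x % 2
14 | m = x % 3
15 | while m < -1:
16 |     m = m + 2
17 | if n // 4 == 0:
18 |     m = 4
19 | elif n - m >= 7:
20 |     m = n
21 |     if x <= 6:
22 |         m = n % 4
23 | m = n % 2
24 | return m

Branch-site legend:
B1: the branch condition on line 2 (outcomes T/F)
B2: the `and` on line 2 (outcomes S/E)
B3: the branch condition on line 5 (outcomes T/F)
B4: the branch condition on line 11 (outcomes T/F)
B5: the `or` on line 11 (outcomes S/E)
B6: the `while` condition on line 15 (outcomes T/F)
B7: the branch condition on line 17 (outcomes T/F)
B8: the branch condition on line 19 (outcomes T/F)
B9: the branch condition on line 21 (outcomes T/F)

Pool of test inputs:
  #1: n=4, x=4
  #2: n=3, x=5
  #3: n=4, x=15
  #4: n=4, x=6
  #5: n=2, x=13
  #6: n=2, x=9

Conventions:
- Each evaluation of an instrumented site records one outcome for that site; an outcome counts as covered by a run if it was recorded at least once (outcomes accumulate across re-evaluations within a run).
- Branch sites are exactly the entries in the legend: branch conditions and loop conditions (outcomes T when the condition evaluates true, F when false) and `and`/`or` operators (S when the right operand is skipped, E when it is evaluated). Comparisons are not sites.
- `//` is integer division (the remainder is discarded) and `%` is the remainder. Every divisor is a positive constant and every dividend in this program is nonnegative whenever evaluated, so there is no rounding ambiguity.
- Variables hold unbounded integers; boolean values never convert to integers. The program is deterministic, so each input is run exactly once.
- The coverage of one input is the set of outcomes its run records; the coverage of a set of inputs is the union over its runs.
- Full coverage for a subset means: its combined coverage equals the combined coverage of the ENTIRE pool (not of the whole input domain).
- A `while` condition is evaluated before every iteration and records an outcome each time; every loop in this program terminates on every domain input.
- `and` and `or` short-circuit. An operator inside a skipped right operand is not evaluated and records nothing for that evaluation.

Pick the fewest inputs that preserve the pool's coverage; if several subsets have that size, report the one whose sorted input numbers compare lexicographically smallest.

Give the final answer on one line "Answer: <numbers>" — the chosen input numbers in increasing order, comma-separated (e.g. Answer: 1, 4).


test 1 (n=4, x=4) fires B2->S, B1->F, B3->F, B5->E, B4->F, B6->F, B7->F, B8->F; hits B1=F, B2=S, B3=F, B4=F, B5=E, B6=F, B7=F, B8=F
test 2 (n=3, x=5) fires B2->E, B1->F, B3->T, B5->E, B4->F, B6->F, B7->T; hits B1=F, B2=E, B3=T, B4=F, B5=E, B6=F, B7=T
test 3 (n=4, x=15) fires B2->E, B1->T, B5->E, B4->F, B6->F, B7->F, B8->F; hits B1=T, B2=E, B4=F, B5=E, B6=F, B7=F, B8=F
test 4 (n=4, x=6) fires B2->E, B1->F, B3->T, B5->E, B4->F, B6->F, B7->F, B8->F; hits B1=F, B2=E, B3=T, B4=F, B5=E, B6=F, B7=F, B8=F
test 5 (n=2, x=13) fires B2->E, B1->T, B5->S, B4->T, B6->F, B7->T; hits B1=T, B2=E, B4=T, B5=S, B6=F, B7=T
test 6 (n=2, x=9) fires B2->S, B1->F, B3->T, B5->S, B4->T, B6->F, B7->T; hits B1=F, B2=S, B3=T, B4=T, B5=S, B6=F, B7=T
together the pool reaches 14 outcomes: B1=T, B1=F, B2=S, B2=E, B3=T, B3=F, B4=T, B4=F, B5=S, B5=E, B6=F, B7=T, B7=F, B8=F
no size-1 subset reaches all 14 outcomes (best union: 8/14)
no size-2 subset reaches all 14 outcomes (best union: 13/14)
inputs {1, 2, 5} (size 3) cover everything; no size-3 subset with a lexicographically smaller index list covers all 14
Answer: 1, 2, 5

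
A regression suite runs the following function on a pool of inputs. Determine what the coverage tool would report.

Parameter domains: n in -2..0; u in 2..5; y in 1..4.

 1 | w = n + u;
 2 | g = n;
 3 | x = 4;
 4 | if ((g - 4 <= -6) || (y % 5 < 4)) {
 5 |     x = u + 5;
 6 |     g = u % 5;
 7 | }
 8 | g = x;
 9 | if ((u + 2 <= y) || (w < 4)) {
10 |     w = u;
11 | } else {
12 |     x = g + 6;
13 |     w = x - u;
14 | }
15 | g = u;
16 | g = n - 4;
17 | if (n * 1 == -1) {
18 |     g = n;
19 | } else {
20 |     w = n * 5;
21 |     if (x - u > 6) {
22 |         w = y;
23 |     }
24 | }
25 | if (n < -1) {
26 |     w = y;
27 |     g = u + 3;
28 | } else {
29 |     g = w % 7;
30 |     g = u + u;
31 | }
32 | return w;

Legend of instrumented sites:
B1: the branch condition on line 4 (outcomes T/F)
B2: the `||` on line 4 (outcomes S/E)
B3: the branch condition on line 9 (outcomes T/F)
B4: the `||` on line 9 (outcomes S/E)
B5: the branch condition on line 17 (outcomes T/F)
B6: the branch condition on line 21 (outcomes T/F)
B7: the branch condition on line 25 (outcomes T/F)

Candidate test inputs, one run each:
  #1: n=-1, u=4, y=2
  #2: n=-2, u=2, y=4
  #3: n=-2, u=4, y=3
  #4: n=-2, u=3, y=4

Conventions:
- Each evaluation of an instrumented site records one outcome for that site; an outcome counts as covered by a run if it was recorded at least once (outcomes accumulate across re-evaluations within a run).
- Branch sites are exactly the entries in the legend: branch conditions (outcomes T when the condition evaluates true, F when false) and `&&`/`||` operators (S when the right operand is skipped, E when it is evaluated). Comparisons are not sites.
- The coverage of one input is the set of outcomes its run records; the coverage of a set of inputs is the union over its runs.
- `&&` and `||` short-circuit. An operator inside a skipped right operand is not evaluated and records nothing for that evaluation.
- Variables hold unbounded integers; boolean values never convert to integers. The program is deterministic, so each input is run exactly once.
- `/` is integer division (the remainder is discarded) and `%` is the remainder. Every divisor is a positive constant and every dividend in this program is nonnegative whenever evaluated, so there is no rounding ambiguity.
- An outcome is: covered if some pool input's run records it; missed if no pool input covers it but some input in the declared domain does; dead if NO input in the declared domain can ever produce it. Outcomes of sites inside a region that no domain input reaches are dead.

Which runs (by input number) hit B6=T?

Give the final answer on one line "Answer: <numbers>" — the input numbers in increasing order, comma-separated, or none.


input #1 (n=-1, u=4, y=2): misses B6=T
input #2 (n=-2, u=2, y=4): misses B6=T
input #3 (n=-2, u=4, y=3): misses B6=T
input #4 (n=-2, u=3, y=4): misses B6=T
Answer: none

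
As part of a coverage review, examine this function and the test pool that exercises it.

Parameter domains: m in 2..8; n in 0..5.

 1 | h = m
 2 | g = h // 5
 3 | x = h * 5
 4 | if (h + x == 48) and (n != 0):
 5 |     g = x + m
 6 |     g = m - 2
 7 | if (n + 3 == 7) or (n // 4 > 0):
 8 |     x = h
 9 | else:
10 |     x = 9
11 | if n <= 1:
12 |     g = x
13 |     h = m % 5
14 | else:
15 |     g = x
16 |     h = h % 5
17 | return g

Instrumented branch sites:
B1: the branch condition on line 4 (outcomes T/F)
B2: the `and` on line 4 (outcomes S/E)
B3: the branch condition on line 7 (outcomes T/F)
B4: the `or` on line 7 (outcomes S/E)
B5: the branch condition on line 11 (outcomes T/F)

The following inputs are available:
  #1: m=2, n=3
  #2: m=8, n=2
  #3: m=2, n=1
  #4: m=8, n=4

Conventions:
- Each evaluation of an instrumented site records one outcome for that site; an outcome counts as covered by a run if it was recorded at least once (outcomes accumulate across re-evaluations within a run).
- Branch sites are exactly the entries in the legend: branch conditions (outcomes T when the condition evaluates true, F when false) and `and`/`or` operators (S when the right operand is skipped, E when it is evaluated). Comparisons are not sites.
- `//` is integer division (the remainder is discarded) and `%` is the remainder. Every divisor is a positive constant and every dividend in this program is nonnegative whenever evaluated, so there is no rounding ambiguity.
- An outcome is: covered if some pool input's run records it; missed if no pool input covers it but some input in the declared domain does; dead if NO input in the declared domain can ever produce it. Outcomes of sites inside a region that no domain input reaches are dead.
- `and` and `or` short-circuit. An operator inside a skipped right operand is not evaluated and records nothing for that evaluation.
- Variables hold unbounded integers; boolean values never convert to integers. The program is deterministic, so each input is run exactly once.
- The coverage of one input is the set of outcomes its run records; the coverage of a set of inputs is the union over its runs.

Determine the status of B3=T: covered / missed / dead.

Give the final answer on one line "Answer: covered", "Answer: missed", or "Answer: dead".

B3=T is recorded by pool input(s) 4 -> covered

Answer: covered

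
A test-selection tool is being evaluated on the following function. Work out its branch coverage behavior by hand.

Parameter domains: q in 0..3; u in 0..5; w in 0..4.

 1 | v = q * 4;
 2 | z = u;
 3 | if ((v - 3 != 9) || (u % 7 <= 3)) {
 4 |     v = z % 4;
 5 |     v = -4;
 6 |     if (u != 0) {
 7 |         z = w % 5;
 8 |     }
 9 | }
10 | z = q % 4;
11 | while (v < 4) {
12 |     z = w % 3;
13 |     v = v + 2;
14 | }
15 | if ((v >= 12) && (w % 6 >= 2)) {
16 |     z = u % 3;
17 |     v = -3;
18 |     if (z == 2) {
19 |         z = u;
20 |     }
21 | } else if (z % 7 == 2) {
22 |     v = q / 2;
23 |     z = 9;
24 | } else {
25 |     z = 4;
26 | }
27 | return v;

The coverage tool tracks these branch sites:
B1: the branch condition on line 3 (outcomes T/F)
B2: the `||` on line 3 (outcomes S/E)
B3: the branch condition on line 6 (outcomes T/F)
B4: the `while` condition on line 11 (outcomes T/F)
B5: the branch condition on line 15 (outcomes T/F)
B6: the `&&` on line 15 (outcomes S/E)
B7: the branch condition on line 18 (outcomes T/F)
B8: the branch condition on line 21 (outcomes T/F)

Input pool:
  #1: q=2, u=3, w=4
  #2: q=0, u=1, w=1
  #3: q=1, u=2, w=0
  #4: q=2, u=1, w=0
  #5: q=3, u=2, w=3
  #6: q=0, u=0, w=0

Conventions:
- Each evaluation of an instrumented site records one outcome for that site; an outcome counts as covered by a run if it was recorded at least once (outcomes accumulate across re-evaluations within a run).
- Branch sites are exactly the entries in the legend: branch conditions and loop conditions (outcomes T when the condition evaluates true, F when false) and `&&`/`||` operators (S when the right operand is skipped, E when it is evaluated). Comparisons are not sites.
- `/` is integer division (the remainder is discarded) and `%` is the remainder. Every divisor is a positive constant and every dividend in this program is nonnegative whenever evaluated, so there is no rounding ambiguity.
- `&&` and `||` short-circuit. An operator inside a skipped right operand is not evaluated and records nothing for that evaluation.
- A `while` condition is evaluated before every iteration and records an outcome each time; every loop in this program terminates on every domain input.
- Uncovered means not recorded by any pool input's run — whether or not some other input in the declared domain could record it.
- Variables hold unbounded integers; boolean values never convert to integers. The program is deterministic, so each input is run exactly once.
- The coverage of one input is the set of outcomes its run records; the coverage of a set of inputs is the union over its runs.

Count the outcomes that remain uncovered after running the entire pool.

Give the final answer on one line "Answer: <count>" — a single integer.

input #1, q=2, u=3, w=4: events B2->S, B1->T, B3->T, B4->T, B4->T, B4->T, B4->T, B4->F, B6->S, B5->F, B8->F; outcomes B1=T, B2=S, B3=T, B4=T, B4=F, B5=F, B6=S, B8=F
input #2, q=0, u=1, w=1: events B2->S, B1->T, B3->T, B4->T, B4->T, B4->T, B4->T, B4->F, B6->S, B5->F, B8->F; outcomes B1=T, B2=S, B3=T, B4=T, B4=F, B5=F, B6=S, B8=F
input #3, q=1, u=2, w=0: events B2->S, B1->T, B3->T, B4->T, B4->T, B4->T, B4->T, B4->F, B6->S, B5->F, B8->F; outcomes B1=T, B2=S, B3=T, B4=T, B4=F, B5=F, B6=S, B8=F
input #4, q=2, u=1, w=0: events B2->S, B1->T, B3->T, B4->T, B4->T, B4->T, B4->T, B4->F, B6->S, B5->F, B8->F; outcomes B1=T, B2=S, B3=T, B4=T, B4=F, B5=F, B6=S, B8=F
input #5, q=3, u=2, w=3: events B2->E, B1->T, B3->T, B4->T, B4->T, B4->T, B4->T, B4->F, B6->S, B5->F, B8->F; outcomes B1=T, B2=E, B3=T, B4=T, B4=F, B5=F, B6=S, B8=F
input #6, q=0, u=0, w=0: events B2->S, B1->T, B3->F, B4->T, B4->T, B4->T, B4->T, B4->F, B6->S, B5->F, B8->F; outcomes B1=T, B2=S, B3=F, B4=T, B4=F, B5=F, B6=S, B8=F
union over the pool: B1=T, B2=S, B2=E, B3=T, B3=F, B4=T, B4=F, B5=F, B6=S, B8=F
uncovered (6 of 16): B1=F, B5=T, B6=E, B7=T, B7=F, B8=T

Answer: 6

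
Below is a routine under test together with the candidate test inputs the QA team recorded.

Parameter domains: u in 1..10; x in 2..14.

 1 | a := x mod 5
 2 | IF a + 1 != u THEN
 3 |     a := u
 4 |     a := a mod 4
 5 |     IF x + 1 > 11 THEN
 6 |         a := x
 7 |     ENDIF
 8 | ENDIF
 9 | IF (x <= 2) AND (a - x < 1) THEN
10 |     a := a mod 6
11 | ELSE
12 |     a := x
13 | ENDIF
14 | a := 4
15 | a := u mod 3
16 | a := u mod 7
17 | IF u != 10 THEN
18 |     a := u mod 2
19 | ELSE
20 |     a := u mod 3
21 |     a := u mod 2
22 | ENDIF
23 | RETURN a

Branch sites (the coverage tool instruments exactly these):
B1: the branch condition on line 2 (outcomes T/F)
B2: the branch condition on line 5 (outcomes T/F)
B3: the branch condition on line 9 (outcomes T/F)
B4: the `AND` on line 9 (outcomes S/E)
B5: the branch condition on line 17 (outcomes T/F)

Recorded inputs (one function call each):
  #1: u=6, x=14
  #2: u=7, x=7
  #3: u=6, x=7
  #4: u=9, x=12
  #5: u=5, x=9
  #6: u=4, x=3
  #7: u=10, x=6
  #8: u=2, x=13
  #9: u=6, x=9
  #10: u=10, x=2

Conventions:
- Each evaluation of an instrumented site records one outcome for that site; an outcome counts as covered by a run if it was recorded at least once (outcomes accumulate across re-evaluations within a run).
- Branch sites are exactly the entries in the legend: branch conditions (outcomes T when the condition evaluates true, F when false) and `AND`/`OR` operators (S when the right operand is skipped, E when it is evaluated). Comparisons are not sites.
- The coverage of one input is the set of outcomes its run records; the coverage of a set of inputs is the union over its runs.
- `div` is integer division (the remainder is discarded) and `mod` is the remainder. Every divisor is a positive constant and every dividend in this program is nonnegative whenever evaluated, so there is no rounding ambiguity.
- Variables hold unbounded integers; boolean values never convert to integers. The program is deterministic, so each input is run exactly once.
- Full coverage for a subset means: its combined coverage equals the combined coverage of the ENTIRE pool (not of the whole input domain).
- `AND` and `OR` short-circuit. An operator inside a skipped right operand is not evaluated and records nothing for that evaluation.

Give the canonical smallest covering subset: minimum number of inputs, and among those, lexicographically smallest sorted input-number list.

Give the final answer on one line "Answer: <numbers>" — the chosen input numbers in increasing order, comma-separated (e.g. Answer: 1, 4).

input #1 (u=6, x=14): covers B1=T, B2=T, B3=F, B4=S, B5=T
input #2 (u=7, x=7): covers B1=T, B2=F, B3=F, B4=S, B5=T
input #3 (u=6, x=7): covers B1=T, B2=F, B3=F, B4=S, B5=T
input #4 (u=9, x=12): covers B1=T, B2=T, B3=F, B4=S, B5=T
input #5 (u=5, x=9): covers B1=F, B3=F, B4=S, B5=T
input #6 (u=4, x=3): covers B1=F, B3=F, B4=S, B5=T
input #7 (u=10, x=6): covers B1=T, B2=F, B3=F, B4=S, B5=F
input #8 (u=2, x=13): covers B1=T, B2=T, B3=F, B4=S, B5=T
input #9 (u=6, x=9): covers B1=T, B2=F, B3=F, B4=S, B5=T
input #10 (u=10, x=2): covers B1=T, B2=F, B3=T, B4=E, B5=F
the full pool covers 10 outcomes: B1=T, B1=F, B2=T, B2=F, B3=T, B3=F, B4=S, B4=E, B5=T, B5=F
size 1 is not enough: best union over all size-1 subsets is 5/10
size 2 is not enough: best union over all size-2 subsets is 9/10
inputs {1, 5, 10} (size 3) cover everything; no size-3 subset with a lexicographically smaller index list covers all 10

Answer: 1, 5, 10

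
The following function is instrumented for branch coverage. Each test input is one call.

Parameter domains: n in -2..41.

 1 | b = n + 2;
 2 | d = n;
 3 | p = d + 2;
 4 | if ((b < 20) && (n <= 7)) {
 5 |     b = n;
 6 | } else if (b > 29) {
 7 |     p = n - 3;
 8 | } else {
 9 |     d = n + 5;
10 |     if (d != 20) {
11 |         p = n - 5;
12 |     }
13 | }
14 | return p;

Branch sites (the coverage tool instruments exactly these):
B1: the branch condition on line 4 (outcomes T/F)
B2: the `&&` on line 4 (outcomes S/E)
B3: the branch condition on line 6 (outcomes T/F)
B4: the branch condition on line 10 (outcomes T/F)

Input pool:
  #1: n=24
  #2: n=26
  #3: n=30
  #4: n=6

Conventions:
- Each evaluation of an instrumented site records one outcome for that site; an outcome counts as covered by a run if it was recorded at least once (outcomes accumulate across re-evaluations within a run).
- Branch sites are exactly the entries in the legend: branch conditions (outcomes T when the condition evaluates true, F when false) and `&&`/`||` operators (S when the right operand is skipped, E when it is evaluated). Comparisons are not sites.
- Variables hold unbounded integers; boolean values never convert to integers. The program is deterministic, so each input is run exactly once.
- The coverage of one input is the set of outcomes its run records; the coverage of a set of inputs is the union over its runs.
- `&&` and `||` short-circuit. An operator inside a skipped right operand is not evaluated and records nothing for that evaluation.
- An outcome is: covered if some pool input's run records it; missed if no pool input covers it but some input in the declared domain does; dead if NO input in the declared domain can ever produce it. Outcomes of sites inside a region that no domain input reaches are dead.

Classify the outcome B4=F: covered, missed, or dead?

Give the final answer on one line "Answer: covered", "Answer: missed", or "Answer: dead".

no pool input records B4=F
but domain input (n=15) does record it -> reachable, so missed

Answer: missed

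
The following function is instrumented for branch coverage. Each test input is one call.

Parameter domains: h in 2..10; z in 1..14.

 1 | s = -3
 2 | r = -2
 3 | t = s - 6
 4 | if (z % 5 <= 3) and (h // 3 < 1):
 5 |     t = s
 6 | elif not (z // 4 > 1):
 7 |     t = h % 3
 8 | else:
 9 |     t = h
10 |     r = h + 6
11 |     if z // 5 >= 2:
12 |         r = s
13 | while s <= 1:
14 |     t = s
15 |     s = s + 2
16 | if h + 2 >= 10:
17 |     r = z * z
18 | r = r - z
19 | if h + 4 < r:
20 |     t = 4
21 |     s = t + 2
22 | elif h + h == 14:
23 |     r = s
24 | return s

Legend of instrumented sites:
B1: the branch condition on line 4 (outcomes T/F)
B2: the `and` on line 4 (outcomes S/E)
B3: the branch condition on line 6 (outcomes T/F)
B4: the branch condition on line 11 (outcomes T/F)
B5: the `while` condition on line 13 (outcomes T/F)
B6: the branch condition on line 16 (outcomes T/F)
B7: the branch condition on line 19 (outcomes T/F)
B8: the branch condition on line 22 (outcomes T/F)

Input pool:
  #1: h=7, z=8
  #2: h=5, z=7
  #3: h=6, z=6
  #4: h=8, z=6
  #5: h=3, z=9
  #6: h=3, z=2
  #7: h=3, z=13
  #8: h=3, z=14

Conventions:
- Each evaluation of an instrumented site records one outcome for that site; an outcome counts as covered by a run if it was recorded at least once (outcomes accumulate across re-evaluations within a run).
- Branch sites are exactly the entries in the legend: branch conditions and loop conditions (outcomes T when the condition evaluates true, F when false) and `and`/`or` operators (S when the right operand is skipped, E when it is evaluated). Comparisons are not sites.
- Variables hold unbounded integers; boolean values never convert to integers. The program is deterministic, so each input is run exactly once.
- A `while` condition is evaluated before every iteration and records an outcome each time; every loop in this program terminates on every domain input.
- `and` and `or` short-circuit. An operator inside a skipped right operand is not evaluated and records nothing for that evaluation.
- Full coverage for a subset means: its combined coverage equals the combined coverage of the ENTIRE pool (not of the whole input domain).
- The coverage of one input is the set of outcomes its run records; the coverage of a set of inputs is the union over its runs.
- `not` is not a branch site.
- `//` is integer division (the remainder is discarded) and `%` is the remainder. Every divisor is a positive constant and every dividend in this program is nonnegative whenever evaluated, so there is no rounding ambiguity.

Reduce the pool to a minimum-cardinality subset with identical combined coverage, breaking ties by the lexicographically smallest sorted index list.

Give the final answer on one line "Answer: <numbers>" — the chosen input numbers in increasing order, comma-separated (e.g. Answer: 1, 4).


run #1 (h=7, z=8) runs B2->E, B1->F, B3->F, B4->F, B5->T, B5->T, B5->T, B5->F, B6->F, B7->F, B8->T; records B1=F, B2=E, B3=F, B4=F, B5=T, B5=F, B6=F, B7=F, B8=T
run #2 (h=5, z=7) runs B2->E, B1->F, B3->T, B5->T, B5->T, B5->T, B5->F, B6->F, B7->F, B8->F; records B1=F, B2=E, B3=T, B5=T, B5=F, B6=F, B7=F, B8=F
run #3 (h=6, z=6) runs B2->E, B1->F, B3->T, B5->T, B5->T, B5->T, B5->F, B6->F, B7->F, B8->F; records B1=F, B2=E, B3=T, B5=T, B5=F, B6=F, B7=F, B8=F
run #4 (h=8, z=6) runs B2->E, B1->F, B3->T, B5->T, B5->T, B5->T, B5->F, B6->T, B7->T; records B1=F, B2=E, B3=T, B5=T, B5=F, B6=T, B7=T
run #5 (h=3, z=9) runs B2->S, B1->F, B3->F, B4->F, B5->T, B5->T, B5->T, B5->F, B6->F, B7->F, B8->F; records B1=F, B2=S, B3=F, B4=F, B5=T, B5=F, B6=F, B7=F, B8=F
run #6 (h=3, z=2) runs B2->E, B1->F, B3->T, B5->T, B5->T, B5->T, B5->F, B6->F, B7->F, B8->F; records B1=F, B2=E, B3=T, B5=T, B5=F, B6=F, B7=F, B8=F
run #7 (h=3, z=13) runs B2->E, B1->F, B3->F, B4->T, B5->T, B5->T, B5->T, B5->F, B6->F, B7->F, B8->F; records B1=F, B2=E, B3=F, B4=T, B5=T, B5=F, B6=F, B7=F, B8=F
run #8 (h=3, z=14) runs B2->S, B1->F, B3->F, B4->T, B5->T, B5->T, B5->T, B5->F, B6->F, B7->F, B8->F; records B1=F, B2=S, B3=F, B4=T, B5=T, B5=F, B6=F, B7=F, B8=F
pool-wide coverage (15 outcomes): B1=F, B2=S, B2=E, B3=T, B3=F, B4=T, B4=F, B5=T, B5=F, B6=T, B6=F, B7=T, B7=F, B8=T, B8=F
no size-1 subset reaches all 15 outcomes (best union: 9/15)
no size-2 subset reaches all 15 outcomes (best union: 13/15)
at size 3, {1, 4, 8} reaches all 15 outcomes; every lexicographically earlier size-3 subset fails
Answer: 1, 4, 8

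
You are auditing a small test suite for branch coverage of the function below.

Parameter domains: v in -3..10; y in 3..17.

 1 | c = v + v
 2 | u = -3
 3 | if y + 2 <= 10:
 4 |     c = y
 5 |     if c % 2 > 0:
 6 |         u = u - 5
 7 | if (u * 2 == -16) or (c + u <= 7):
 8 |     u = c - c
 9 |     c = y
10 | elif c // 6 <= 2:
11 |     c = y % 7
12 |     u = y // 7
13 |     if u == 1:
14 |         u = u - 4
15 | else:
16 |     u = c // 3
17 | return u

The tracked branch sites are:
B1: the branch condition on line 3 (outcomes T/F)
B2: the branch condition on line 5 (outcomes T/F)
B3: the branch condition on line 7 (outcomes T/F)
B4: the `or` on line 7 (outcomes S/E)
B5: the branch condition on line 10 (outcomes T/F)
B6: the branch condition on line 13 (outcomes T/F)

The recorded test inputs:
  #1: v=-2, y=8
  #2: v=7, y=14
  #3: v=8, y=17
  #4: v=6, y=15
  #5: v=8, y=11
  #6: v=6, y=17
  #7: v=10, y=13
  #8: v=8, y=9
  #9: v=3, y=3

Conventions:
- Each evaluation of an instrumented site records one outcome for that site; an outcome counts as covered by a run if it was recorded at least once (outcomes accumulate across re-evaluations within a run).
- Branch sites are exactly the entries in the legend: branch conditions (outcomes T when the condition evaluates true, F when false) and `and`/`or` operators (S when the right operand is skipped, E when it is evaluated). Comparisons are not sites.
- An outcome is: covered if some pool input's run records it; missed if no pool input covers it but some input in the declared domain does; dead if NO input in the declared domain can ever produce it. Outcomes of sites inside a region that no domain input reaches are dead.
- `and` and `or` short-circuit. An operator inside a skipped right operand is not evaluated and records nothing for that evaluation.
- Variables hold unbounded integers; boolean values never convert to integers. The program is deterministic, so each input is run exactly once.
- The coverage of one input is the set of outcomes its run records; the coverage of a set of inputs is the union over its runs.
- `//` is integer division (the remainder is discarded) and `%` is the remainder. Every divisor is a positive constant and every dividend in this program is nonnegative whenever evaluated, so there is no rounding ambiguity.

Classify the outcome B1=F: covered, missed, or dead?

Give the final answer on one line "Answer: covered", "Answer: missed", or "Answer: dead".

B1=F is recorded by pool input(s) 2, 3, 4, 5, 6, 7, 8 -> covered

Answer: covered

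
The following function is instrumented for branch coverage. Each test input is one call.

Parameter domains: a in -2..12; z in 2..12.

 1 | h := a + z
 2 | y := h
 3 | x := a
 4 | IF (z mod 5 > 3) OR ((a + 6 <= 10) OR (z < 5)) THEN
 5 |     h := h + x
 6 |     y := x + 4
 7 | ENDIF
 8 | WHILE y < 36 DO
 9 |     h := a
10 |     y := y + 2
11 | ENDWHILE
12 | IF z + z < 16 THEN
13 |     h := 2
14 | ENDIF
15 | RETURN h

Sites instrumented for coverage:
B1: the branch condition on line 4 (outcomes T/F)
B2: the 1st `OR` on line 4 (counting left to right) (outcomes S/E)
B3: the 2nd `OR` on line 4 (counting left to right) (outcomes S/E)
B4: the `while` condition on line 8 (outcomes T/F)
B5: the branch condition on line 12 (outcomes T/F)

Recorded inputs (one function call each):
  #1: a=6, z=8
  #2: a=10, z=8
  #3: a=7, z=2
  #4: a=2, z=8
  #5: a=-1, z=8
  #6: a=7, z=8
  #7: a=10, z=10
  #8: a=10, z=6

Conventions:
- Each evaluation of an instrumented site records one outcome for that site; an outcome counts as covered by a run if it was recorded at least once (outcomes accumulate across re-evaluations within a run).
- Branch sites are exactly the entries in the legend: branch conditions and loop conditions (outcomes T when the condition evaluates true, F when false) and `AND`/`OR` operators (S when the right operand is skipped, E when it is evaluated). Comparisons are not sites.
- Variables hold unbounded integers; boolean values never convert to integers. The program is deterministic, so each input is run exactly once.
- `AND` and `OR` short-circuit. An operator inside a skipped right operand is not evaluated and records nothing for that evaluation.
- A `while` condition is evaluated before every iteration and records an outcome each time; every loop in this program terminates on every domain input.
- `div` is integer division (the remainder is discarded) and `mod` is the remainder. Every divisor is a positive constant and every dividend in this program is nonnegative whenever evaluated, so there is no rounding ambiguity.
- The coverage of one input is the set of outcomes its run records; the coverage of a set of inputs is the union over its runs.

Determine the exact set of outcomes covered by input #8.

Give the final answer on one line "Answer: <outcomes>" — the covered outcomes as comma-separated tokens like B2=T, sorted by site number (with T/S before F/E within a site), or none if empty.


Tracing the run of input #8 (a=10, z=6):
  B2->E, B3->E, B1->F, B4->T, B4->T, B4->T, B4->T, B4->T, B4->T, B4->T
  B4->T, B4->T, B4->T, B4->F, B5->T
distinct outcomes covered: B1=F, B2=E, B3=E, B4=T, B4=F, B5=T
Answer: B1=F, B2=E, B3=E, B4=T, B4=F, B5=T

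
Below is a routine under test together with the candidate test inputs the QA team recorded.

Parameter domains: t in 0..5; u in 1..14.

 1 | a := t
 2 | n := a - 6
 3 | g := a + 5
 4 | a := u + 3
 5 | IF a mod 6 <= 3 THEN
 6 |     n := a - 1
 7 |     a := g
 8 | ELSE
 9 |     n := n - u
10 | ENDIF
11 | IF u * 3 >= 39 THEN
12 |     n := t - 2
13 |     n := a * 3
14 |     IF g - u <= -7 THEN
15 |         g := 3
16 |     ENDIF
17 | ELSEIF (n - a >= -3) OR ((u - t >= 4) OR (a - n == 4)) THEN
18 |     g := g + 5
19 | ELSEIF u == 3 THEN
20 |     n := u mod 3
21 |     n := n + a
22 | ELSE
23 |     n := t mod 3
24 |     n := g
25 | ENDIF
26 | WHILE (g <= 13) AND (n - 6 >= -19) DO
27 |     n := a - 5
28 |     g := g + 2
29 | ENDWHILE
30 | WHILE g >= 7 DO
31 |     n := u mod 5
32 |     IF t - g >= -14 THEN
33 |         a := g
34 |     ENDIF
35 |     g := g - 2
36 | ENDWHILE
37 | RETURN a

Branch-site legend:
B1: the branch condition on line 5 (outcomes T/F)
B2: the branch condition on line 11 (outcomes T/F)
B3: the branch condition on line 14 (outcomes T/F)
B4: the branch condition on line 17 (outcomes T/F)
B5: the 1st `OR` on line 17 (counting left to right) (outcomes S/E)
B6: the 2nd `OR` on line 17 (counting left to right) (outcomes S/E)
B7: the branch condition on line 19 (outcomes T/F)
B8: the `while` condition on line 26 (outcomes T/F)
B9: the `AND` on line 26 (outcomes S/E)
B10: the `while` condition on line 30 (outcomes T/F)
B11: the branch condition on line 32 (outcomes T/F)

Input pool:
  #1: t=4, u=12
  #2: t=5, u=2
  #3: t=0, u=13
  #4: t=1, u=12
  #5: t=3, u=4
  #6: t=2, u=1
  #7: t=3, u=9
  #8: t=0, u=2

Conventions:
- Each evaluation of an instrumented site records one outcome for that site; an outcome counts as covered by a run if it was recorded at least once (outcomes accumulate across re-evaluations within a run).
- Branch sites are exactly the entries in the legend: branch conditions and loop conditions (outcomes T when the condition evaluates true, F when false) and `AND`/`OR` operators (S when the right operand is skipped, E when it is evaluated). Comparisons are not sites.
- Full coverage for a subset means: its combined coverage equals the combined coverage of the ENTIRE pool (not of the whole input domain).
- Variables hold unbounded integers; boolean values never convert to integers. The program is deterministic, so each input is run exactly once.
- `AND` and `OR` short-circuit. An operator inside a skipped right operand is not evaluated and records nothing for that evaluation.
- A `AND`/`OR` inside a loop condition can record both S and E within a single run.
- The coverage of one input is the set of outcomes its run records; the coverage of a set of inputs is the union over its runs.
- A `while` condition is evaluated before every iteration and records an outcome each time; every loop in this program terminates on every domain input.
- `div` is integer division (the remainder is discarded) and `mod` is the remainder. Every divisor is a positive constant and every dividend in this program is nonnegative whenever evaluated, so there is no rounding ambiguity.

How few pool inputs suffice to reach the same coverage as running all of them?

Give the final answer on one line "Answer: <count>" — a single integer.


#1 (t=4, u=12) -> B1->T, B2->F, B5->S, B4->T, B9->S, B8->F, B10->T, B11->T, B10->T, B11->T, B10->T, B11->T, B10->T, B11->T, ...; covered: B1=T, B2=F, B4=T, B5=S, B8=F, B9=S, B10=T, B10=F, B11=T
#2 (t=5, u=2) -> B1->F, B2->F, B5->E, B6->E, B4->F, B7->F, B9->E, B8->T, B9->E, B8->T, B9->S, B8->F, B10->T, B11->T, ...; covered: B1=F, B2=F, B4=F, B5=E, B6=E, B7=F, B8=T, B8=F, B9=S, B9=E, B10=T, B10=F, B11=T
#3 (t=0, u=13) -> B1->F, B2->T, B3->T, B9->E, B8->T, B9->E, B8->T, B9->E, B8->T, B9->E, B8->T, B9->E, B8->T, B9->E, ...; covered: B1=F, B2=T, B3=T, B8=T, B8=F, B9=S, B9=E, B10=T, B10=F, B11=T, B11=F
#4 (t=1, u=12) -> B1->T, B2->F, B5->S, B4->T, B9->E, B8->T, B9->E, B8->T, B9->S, B8->F, B10->T, B11->T, B10->T, B11->T, ...; covered: B1=T, B2=F, B4=T, B5=S, B8=T, B8=F, B9=S, B9=E, B10=T, B10=F, B11=T
#5 (t=3, u=4) -> B1->T, B2->F, B5->S, B4->T, B9->E, B8->T, B9->S, B8->F, B10->T, B11->T, B10->T, B11->T, B10->T, B11->T, ...; covered: B1=T, B2=F, B4=T, B5=S, B8=T, B8=F, B9=S, B9=E, B10=T, B10=F, B11=T
#6 (t=2, u=1) -> B1->F, B2->F, B5->E, B6->E, B4->F, B7->F, B9->E, B8->T, B9->E, B8->T, B9->E, B8->T, B9->E, B8->T, ...; covered: B1=F, B2=F, B4=F, B5=E, B6=E, B7=F, B8=T, B8=F, B9=S, B9=E, B10=T, B10=F, B11=T
#7 (t=3, u=9) -> B1->T, B2->F, B5->S, B4->T, B9->E, B8->T, B9->S, B8->F, B10->T, B11->T, B10->T, B11->T, B10->T, B11->T, ...; covered: B1=T, B2=F, B4=T, B5=S, B8=T, B8=F, B9=S, B9=E, B10=T, B10=F, B11=T
#8 (t=0, u=2) -> B1->F, B2->F, B5->E, B6->E, B4->F, B7->F, B9->E, B8->T, B9->E, B8->T, B9->E, B8->T, B9->E, B8->T, ...; covered: B1=F, B2=F, B4=F, B5=E, B6=E, B7=F, B8=T, B8=F, B9=S, B9=E, B10=T, B10=F, B11=T, B11=F
pool-wide coverage (19 outcomes): B1=T, B1=F, B2=T, B2=F, B3=T, B4=T, B4=F, B5=S, B5=E, B6=E, B7=F, B8=T, B8=F, B9=S, B9=E, B10=T, B10=F, B11=T, B11=F
checked all size-1 subsets: none covers 19 outcomes (max 14/19)
checked all size-2 subsets: none covers 19 outcomes (max 17/19)
inputs {1, 2, 3} (size 3) cover everything; no size-3 subset with a lexicographically smaller index list covers all 19
Answer: 3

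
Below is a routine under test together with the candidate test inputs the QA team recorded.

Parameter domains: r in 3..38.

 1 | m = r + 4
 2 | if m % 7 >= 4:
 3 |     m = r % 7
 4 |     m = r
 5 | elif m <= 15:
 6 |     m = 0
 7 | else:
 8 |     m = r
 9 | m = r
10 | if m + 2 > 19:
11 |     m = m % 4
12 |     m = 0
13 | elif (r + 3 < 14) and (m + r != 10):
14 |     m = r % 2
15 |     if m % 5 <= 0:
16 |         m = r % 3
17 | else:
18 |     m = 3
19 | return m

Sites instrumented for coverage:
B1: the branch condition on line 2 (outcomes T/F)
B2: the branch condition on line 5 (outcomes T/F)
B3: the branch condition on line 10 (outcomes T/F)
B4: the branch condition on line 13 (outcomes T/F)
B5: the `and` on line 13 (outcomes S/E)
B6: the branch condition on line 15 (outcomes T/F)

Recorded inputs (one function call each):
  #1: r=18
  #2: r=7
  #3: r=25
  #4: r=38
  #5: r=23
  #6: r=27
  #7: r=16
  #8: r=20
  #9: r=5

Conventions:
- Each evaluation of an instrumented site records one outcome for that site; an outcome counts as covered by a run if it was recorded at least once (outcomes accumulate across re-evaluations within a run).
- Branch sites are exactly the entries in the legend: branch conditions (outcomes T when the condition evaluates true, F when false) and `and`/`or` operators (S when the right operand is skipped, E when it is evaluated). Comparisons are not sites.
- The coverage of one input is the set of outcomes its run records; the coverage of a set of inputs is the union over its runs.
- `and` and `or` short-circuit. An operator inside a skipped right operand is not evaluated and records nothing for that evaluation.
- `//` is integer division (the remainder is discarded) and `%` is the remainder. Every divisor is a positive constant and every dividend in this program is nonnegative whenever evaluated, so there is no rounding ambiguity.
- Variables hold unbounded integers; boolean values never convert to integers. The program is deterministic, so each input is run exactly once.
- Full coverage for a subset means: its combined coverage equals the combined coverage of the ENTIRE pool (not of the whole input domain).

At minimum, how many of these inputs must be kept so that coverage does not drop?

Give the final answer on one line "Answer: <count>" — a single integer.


test 1 (r=18) fires B1->F, B2->F, B3->T; hits B1=F, B2=F, B3=T
test 2 (r=7) fires B1->T, B3->F, B5->E, B4->T, B6->F; hits B1=T, B3=F, B4=T, B5=E, B6=F
test 3 (r=25) fires B1->F, B2->F, B3->T; hits B1=F, B2=F, B3=T
test 4 (r=38) fires B1->F, B2->F, B3->T; hits B1=F, B2=F, B3=T
test 5 (r=23) fires B1->T, B3->T; hits B1=T, B3=T
test 6 (r=27) fires B1->F, B2->F, B3->T; hits B1=F, B2=F, B3=T
test 7 (r=16) fires B1->T, B3->F, B5->S, B4->F; hits B1=T, B3=F, B4=F, B5=S
test 8 (r=20) fires B1->F, B2->F, B3->T; hits B1=F, B2=F, B3=T
test 9 (r=5) fires B1->F, B2->T, B3->F, B5->E, B4->F; hits B1=F, B2=T, B3=F, B4=F, B5=E
the full pool covers 11 outcomes: B1=T, B1=F, B2=T, B2=F, B3=T, B3=F, B4=T, B4=F, B5=S, B5=E, B6=F
checked all size-1 subsets: none covers 11 outcomes (max 5/11)
checked all size-2 subsets: none covers 11 outcomes (max 8/11)
checked all size-3 subsets: none covers 11 outcomes (max 10/11)
the canonical winner is {1, 2, 7, 9}: size 4, full 11-outcome coverage, earliest index list among size-4 covers
Answer: 4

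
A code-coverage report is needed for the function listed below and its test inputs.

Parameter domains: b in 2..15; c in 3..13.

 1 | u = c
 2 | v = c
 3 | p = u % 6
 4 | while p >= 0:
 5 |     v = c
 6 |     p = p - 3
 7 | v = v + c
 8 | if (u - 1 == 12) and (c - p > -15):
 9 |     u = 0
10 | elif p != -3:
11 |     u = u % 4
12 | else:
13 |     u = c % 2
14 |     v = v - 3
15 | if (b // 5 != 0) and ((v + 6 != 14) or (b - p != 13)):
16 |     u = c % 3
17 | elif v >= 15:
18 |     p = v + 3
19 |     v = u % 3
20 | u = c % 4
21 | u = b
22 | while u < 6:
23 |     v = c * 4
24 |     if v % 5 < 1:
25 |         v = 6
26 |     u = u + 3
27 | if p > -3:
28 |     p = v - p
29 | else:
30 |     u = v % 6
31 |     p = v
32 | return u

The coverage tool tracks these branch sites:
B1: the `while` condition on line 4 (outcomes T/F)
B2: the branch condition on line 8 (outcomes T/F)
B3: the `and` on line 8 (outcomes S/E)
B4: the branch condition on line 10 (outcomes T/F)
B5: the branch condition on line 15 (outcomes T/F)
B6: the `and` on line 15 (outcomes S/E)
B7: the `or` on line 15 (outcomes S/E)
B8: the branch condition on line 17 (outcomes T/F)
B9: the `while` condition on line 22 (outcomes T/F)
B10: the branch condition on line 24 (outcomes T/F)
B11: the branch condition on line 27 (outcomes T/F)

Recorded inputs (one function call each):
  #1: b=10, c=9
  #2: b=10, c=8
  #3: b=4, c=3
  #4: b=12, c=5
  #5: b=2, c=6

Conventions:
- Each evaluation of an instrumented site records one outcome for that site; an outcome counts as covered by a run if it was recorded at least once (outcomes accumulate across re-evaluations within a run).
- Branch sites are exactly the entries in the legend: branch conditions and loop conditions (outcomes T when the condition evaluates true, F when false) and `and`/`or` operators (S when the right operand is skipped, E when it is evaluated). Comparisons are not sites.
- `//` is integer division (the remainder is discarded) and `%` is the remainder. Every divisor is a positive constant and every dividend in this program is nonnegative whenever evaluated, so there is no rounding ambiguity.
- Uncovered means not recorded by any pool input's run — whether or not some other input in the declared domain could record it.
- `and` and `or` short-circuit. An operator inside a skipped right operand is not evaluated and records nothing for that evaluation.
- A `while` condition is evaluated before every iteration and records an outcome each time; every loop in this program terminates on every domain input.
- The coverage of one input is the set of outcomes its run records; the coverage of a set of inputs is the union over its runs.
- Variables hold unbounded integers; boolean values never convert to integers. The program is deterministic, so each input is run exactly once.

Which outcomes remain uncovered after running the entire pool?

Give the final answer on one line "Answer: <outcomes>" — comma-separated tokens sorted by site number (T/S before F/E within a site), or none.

input #1, b=10, c=9: events B1->T, B1->T, B1->F, B3->S, B2->F, B4->F, B6->E, B7->S, B5->T, B9->F, B11->F; outcomes B1=T, B1=F, B2=F, B3=S, B4=F, B5=T, B6=E, B7=S, B9=F, B11=F
input #2, b=10, c=8: events B1->T, B1->F, B3->S, B2->F, B4->T, B6->E, B7->S, B5->T, B9->F, B11->T; outcomes B1=T, B1=F, B2=F, B3=S, B4=T, B5=T, B6=E, B7=S, B9=F, B11=T
input #3, b=4, c=3: events B1->T, B1->T, B1->F, B3->S, B2->F, B4->F, B6->S, B5->F, B8->F, B9->T, B10->F, B9->F, B11->F; outcomes B1=T, B1=F, B2=F, B3=S, B4=F, B5=F, B6=S, B8=F, B9=T, B9=F, B10=F, B11=F
input #4, b=12, c=5: events B1->T, B1->T, B1->F, B3->S, B2->F, B4->T, B6->E, B7->S, B5->T, B9->F, B11->T; outcomes B1=T, B1=F, B2=F, B3=S, B4=T, B5=T, B6=E, B7=S, B9=F, B11=T
input #5, b=2, c=6: events B1->T, B1->F, B3->S, B2->F, B4->F, B6->S, B5->F, B8->F, B9->T, B10->F, B9->T, B10->F, B9->F, B11->F; outcomes B1=T, B1=F, B2=F, B3=S, B4=F, B5=F, B6=S, B8=F, B9=T, B9=F, B10=F, B11=F
union over the pool: B1=T, B1=F, B2=F, B3=S, B4=T, B4=F, B5=T, B5=F, B6=S, B6=E, B7=S, B8=F, B9=T, B9=F, B10=F, B11=T, B11=F
uncovered (5 of 22): B2=T, B3=E, B7=E, B8=T, B10=T

Answer: B2=T, B3=E, B7=E, B8=T, B10=T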